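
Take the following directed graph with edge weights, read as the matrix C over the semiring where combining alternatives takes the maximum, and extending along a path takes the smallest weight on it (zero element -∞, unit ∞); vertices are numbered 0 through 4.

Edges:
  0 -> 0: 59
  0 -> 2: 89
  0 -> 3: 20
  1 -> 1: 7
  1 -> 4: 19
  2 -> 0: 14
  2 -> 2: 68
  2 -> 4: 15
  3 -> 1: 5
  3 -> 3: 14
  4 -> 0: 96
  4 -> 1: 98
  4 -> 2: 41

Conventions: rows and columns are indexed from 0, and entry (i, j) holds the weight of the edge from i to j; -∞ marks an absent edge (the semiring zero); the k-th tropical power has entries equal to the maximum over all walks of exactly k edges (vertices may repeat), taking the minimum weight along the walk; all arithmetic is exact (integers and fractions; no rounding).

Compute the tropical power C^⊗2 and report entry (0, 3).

C^⊗2:
  [59, 5, 68, 20, 15]
  [19, 19, 19, -∞, 7]
  [15, 15, 68, 14, 15]
  [-∞, 5, -∞, 14, 5]
  [59, 7, 89, 20, 19]
Key observation: the optimum is the walk 0->0->3, with weight 59 min 20 = 20.
Optimal value attained by: walk 0->0->3.
Answer: (C^⊗2)[0][3] = 20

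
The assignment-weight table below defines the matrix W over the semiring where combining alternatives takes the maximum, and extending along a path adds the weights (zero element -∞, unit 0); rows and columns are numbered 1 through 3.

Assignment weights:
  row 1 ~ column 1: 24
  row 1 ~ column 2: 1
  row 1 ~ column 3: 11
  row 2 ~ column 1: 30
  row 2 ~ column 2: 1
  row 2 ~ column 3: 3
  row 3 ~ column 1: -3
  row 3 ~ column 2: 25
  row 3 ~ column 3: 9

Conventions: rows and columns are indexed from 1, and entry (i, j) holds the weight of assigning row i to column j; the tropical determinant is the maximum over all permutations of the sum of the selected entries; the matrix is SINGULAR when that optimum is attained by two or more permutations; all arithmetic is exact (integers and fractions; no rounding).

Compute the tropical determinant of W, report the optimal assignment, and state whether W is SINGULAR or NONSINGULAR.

σ = (1, 2, 3): 24 + 1 + 9 = 34
σ = (1, 3, 2): 24 + 3 + 25 = 52
σ = (2, 1, 3): 1 + 30 + 9 = 40
σ = (2, 3, 1): 1 + 3 + (-3) = 1
σ = (3, 1, 2): 11 + 30 + 25 = 66
σ = (3, 2, 1): 11 + 1 + (-3) = 9
Optimal value attained by: σ = (3, 1, 2).
Answer: det⊕(W) = 66; verdict: NONSINGULAR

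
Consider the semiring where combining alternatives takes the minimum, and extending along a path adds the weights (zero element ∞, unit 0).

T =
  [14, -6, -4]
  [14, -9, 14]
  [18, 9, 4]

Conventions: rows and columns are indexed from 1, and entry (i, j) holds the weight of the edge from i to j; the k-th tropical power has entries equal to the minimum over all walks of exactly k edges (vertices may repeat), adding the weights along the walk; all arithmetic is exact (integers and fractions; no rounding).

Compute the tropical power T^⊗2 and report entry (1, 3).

T^⊗2:
  [8, -15, 0]
  [5, -18, 5]
  [22, 0, 8]
Key observation: the optimum is the walk 1->3->3, with weight (-4) + 4 = 0.
Optimal value attained by: walk 1->3->3.
Answer: (T^⊗2)[1][3] = 0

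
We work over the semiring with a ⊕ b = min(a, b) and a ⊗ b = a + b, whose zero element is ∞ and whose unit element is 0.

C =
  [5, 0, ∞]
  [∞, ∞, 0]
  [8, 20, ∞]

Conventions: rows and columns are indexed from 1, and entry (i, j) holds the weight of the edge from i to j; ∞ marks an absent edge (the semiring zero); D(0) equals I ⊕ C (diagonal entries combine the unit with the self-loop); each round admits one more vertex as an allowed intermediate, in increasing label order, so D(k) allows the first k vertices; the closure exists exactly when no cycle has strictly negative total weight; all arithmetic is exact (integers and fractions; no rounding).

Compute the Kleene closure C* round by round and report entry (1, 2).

D(0):
  [0, 0, ∞]
  [∞, 0, 0]
  [8, 20, 0]
D(1):
  [0, 0, ∞]
  [∞, 0, 0]
  [8, 8, 0]
D(2):
  [0, 0, 0]
  [∞, 0, 0]
  [8, 8, 0]
D(3):
  [0, 0, 0]
  [8, 0, 0]
  [8, 8, 0]
Answer: C*[1][2] = 0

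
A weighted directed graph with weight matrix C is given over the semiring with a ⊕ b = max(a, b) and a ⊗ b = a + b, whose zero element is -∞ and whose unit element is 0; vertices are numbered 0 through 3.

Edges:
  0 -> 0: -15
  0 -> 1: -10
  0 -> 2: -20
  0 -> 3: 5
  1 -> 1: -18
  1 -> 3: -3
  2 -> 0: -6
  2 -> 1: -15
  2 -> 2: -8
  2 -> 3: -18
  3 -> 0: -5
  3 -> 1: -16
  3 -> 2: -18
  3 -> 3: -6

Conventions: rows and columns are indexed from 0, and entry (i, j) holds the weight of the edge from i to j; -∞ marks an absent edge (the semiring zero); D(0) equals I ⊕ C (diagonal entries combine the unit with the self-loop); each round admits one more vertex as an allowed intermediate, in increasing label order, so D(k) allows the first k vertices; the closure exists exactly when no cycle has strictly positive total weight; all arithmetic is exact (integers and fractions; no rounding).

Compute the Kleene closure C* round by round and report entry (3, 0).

D(0):
  [0, -10, -20, 5]
  [-∞, 0, -∞, -3]
  [-6, -15, 0, -18]
  [-5, -16, -18, 0]
D(1):
  [0, -10, -20, 5]
  [-∞, 0, -∞, -3]
  [-6, -15, 0, -1]
  [-5, -15, -18, 0]
D(2):
  [0, -10, -20, 5]
  [-∞, 0, -∞, -3]
  [-6, -15, 0, -1]
  [-5, -15, -18, 0]
D(3):
  [0, -10, -20, 5]
  [-∞, 0, -∞, -3]
  [-6, -15, 0, -1]
  [-5, -15, -18, 0]
D(4):
  [0, -10, -13, 5]
  [-8, 0, -21, -3]
  [-6, -15, 0, -1]
  [-5, -15, -18, 0]
Answer: C*[3][0] = -5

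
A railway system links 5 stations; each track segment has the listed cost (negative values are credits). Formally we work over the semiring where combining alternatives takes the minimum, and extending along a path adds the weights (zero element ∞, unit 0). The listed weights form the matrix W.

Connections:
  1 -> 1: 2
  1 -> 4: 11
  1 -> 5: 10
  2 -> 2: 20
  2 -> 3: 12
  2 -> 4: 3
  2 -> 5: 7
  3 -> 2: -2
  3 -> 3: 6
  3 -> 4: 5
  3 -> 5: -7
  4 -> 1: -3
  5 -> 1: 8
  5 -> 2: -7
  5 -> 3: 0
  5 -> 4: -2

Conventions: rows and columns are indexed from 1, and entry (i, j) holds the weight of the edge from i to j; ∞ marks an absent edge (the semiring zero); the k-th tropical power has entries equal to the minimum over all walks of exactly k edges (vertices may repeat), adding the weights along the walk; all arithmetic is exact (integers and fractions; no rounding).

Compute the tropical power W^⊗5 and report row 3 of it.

W^⊗2:
  [4, 3, 10, 8, 12]
  [0, 0, 7, 5, 5]
  [1, -14, -7, -9, -1]
  [-1, ∞, ∞, 8, 7]
  [-5, -2, 5, -4, -7]
W^⊗3:
  [5, 5, 12, 6, 3]
  [2, -2, 5, 3, 0]
  [-12, -9, -2, -11, -14]
  [1, 0, 7, 5, 9]
  [-7, -14, -7, -9, -2]
W^⊗4:
  [3, -4, 3, 1, 5]
  [0, -7, 0, -2, -2]
  [-14, -21, -14, -16, -9]
  [2, 2, 9, 3, 0]
  [-12, -9, -2, -11, -14]
W^⊗5:
  [-2, -2, 5, -1, -4]
  [-5, -9, -2, -4, -7]
  [-19, -16, -9, -18, -21]
  [0, -7, 0, -2, 2]
  [-14, -21, -14, -16, -9]
Answer: row 3 of W^⊗5 = [-19, -16, -9, -18, -21]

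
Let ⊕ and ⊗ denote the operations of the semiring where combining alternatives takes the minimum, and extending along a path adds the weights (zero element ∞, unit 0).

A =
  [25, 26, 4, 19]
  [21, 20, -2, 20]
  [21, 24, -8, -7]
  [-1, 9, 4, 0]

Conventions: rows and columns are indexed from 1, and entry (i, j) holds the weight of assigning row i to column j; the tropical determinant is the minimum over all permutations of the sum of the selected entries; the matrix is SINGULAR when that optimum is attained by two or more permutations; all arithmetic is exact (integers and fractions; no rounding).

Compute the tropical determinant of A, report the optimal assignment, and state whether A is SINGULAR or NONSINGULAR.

σ = (1, 2, 3, 4): 25 + 20 + (-8) + 0 = 37
σ = (1, 2, 4, 3): 25 + 20 + (-7) + 4 = 42
σ = (1, 3, 2, 4): 25 + (-2) + 24 + 0 = 47
σ = (1, 3, 4, 2): 25 + (-2) + (-7) + 9 = 25
σ = (1, 4, 2, 3): 25 + 20 + 24 + 4 = 73
σ = (1, 4, 3, 2): 25 + 20 + (-8) + 9 = 46
σ = (2, 1, 3, 4): 26 + 21 + (-8) + 0 = 39
σ = (2, 1, 4, 3): 26 + 21 + (-7) + 4 = 44
σ = (2, 3, 1, 4): 26 + (-2) + 21 + 0 = 45
σ = (2, 3, 4, 1): 26 + (-2) + (-7) + (-1) = 16
σ = (2, 4, 1, 3): 26 + 20 + 21 + 4 = 71
σ = (2, 4, 3, 1): 26 + 20 + (-8) + (-1) = 37
σ = (3, 1, 2, 4): 4 + 21 + 24 + 0 = 49
σ = (3, 1, 4, 2): 4 + 21 + (-7) + 9 = 27
σ = (3, 2, 1, 4): 4 + 20 + 21 + 0 = 45
σ = (3, 2, 4, 1): 4 + 20 + (-7) + (-1) = 16
σ = (3, 4, 1, 2): 4 + 20 + 21 + 9 = 54
σ = (3, 4, 2, 1): 4 + 20 + 24 + (-1) = 47
σ = (4, 1, 2, 3): 19 + 21 + 24 + 4 = 68
σ = (4, 1, 3, 2): 19 + 21 + (-8) + 9 = 41
σ = (4, 2, 1, 3): 19 + 20 + 21 + 4 = 64
σ = (4, 2, 3, 1): 19 + 20 + (-8) + (-1) = 30
σ = (4, 3, 1, 2): 19 + (-2) + 21 + 9 = 47
σ = (4, 3, 2, 1): 19 + (-2) + 24 + (-1) = 40
Optimal value attained by: σ = (2, 3, 4, 1).
Answer: det⊕(A) = 16; verdict: SINGULAR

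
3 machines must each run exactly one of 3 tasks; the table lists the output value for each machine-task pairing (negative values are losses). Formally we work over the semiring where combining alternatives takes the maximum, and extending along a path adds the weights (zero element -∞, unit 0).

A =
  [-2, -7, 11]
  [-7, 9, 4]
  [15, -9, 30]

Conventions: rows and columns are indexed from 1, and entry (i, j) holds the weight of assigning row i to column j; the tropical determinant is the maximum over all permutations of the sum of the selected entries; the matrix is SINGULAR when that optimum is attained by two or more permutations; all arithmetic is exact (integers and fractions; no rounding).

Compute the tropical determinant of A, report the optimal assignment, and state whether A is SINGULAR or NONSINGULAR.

σ = (1, 2, 3): (-2) + 9 + 30 = 37
σ = (1, 3, 2): (-2) + 4 + (-9) = -7
σ = (2, 1, 3): (-7) + (-7) + 30 = 16
σ = (2, 3, 1): (-7) + 4 + 15 = 12
σ = (3, 1, 2): 11 + (-7) + (-9) = -5
σ = (3, 2, 1): 11 + 9 + 15 = 35
Optimal value attained by: σ = (1, 2, 3).
Answer: det⊕(A) = 37; verdict: NONSINGULAR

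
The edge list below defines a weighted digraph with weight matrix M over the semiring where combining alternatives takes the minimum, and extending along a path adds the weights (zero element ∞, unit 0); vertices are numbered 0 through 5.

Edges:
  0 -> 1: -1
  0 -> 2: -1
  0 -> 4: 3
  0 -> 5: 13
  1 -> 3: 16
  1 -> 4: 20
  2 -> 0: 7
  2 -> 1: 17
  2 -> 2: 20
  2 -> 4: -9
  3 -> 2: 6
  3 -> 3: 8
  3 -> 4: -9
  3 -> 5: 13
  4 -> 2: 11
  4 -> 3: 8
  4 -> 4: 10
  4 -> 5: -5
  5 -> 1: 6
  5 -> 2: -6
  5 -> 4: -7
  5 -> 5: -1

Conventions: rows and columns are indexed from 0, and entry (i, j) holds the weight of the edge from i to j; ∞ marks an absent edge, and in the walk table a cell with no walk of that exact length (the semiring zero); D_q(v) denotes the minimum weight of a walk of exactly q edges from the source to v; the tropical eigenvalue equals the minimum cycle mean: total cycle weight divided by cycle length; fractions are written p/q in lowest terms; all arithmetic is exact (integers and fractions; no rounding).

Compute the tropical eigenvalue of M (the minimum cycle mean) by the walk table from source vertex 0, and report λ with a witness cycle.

q=0: [0, ∞, ∞, ∞, ∞, ∞]
q=1: [∞, -1, -1, ∞, 3, 13]
q=2: [6, 16, 7, 11, -10, -2]
q=3: [14, 4, -8, -2, -9, -15]
q=4: [-1, -9, -21, -1, -22, -16]
q=5: [-14, -10, -22, -14, -30, -27]
q=6: [-15, -21, -33, -22, -34, -35]
Optimal cycle mean attained by: cycle 2->4->5->2, total (-9) + (-5) + (-6), length 3.
Answer: λ = -20/3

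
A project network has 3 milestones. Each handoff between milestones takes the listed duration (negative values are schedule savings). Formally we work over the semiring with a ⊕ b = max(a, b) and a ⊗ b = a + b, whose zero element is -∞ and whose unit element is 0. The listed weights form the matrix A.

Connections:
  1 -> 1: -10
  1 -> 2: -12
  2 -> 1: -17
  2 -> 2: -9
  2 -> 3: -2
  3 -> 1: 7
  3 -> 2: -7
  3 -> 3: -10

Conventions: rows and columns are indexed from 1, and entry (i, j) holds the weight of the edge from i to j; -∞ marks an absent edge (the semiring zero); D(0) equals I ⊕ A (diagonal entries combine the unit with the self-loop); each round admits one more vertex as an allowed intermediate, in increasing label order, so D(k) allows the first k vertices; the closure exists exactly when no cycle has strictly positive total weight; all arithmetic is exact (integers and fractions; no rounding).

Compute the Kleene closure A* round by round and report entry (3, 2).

D(0):
  [0, -12, -∞]
  [-17, 0, -2]
  [7, -7, 0]
D(1):
  [0, -12, -∞]
  [-17, 0, -2]
  [7, -5, 0]
D(2):
  [0, -12, -14]
  [-17, 0, -2]
  [7, -5, 0]
D(3):
  [0, -12, -14]
  [5, 0, -2]
  [7, -5, 0]
Answer: A*[3][2] = -5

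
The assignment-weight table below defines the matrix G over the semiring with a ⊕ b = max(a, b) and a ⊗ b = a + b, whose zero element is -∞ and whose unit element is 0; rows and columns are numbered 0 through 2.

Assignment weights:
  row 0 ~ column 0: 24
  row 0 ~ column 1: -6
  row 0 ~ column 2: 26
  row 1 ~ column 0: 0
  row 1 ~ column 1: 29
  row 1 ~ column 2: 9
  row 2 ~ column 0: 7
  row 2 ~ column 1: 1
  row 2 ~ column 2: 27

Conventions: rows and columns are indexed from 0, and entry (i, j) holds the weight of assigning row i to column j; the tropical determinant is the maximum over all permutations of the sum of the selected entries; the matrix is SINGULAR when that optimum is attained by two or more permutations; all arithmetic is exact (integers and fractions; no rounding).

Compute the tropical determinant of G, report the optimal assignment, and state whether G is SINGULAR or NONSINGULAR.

σ = (0, 1, 2): 24 + 29 + 27 = 80
σ = (0, 2, 1): 24 + 9 + 1 = 34
σ = (1, 0, 2): (-6) + 0 + 27 = 21
σ = (1, 2, 0): (-6) + 9 + 7 = 10
σ = (2, 0, 1): 26 + 0 + 1 = 27
σ = (2, 1, 0): 26 + 29 + 7 = 62
Optimal value attained by: σ = (0, 1, 2).
Answer: det⊕(G) = 80; verdict: NONSINGULAR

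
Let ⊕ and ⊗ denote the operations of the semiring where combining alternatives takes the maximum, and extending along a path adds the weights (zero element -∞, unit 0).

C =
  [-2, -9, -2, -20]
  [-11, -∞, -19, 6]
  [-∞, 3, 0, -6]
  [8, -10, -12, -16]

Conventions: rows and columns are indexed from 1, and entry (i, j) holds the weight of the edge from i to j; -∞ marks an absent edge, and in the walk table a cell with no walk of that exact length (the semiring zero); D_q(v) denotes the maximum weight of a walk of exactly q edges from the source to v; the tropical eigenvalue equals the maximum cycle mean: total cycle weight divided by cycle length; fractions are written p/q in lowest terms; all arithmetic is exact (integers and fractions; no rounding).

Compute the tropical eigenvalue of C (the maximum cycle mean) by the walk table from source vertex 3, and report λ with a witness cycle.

q=0: [-∞, -∞, 0, -∞]
q=1: [-∞, 3, 0, -6]
q=2: [2, 3, 0, 9]
q=3: [17, 3, 0, 9]
q=4: [17, 8, 15, 9]
Optimal cycle mean attained by: cycle 1->3->2->4->1, total (-2) + 3 + 6 + 8, length 4.
Answer: λ = 15/4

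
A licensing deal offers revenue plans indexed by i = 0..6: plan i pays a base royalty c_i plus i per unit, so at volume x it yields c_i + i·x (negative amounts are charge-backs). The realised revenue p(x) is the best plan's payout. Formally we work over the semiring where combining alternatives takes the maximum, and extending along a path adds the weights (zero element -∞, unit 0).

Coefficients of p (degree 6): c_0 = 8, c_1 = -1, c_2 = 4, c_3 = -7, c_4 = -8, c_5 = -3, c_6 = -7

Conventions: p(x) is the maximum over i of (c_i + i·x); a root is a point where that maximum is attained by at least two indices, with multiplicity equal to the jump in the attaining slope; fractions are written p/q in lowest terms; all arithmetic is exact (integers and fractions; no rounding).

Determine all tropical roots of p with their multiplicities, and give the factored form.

hull edge (i=0, c=8) to (i=2, c=4): slope -2, span 2
hull edge (i=2, c=4) to (i=5, c=-3): slope -7/3, span 3
hull edge (i=5, c=-3) to (i=6, c=-7): slope -4, span 1
Factored form: p(x) = -7 ⊗ (x ⊕ 2) ⊗ (x ⊕ 2) ⊗ (x ⊕ 7/3) ⊗ (x ⊕ 7/3) ⊗ (x ⊕ 7/3) ⊗ (x ⊕ 4)
Answer: roots = 2 (mult 2), 7/3 (mult 3), 4 (mult 1)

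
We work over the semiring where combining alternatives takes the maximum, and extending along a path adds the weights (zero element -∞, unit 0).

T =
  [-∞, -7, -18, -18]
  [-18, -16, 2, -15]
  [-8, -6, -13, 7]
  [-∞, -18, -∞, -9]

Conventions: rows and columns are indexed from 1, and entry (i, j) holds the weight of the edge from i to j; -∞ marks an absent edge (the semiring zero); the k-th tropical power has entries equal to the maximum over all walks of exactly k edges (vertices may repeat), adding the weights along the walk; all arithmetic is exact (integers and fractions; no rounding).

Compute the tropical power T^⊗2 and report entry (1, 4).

T^⊗2:
  [-25, -23, -5, -11]
  [-6, -4, -11, 9]
  [-21, -11, -4, -2]
  [-36, -27, -16, -18]
Key observation: the optimum is the walk 1->3->4, with weight (-18) + 7 = -11.
Optimal value attained by: walk 1->3->4.
Answer: (T^⊗2)[1][4] = -11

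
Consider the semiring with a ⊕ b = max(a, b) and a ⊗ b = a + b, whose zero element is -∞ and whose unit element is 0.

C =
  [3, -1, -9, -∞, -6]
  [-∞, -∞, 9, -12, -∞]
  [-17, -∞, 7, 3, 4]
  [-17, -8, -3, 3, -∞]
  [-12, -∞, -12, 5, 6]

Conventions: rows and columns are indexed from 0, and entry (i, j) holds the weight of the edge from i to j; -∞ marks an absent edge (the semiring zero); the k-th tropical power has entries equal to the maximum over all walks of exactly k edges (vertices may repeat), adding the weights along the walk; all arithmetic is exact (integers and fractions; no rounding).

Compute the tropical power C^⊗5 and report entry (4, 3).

C^⊗2:
  [6, 2, 8, -1, 0]
  [-8, -20, 16, 12, 13]
  [-8, -5, 14, 10, 11]
  [-14, -5, 4, 6, 1]
  [-6, -3, 2, 11, 12]
C^⊗3:
  [9, 5, 15, 11, 12]
  [1, 4, 23, 19, 20]
  [-1, 2, 21, 17, 18]
  [-11, -2, 11, 9, 8]
  [0, 3, 9, 17, 18]
C^⊗4:
  [12, 8, 22, 18, 19]
  [8, 11, 30, 26, 27]
  [6, 9, 28, 24, 25]
  [-4, 1, 18, 14, 15]
  [6, 9, 16, 23, 24]
C^⊗5:
  [15, 11, 29, 25, 26]
  [15, 18, 37, 33, 34]
  [13, 16, 35, 31, 32]
  [3, 6, 25, 21, 22]
  [12, 15, 23, 29, 30]
Key observation: the optimum is the walk 4->4->4->4->4->3, with weight 6 + 6 + 6 + 6 + 5 = 29.
Optimal value attained by: walk 4->4->4->4->4->3.
Answer: (C^⊗5)[4][3] = 29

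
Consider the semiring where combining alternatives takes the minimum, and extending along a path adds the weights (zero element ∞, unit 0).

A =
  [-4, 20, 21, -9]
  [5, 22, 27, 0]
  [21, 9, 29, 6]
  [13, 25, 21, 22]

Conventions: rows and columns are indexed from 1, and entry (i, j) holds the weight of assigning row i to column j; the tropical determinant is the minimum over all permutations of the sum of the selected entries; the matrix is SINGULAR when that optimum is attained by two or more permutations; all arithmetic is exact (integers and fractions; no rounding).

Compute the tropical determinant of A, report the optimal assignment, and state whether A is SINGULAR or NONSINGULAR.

σ = (1, 2, 3, 4): (-4) + 22 + 29 + 22 = 69
σ = (1, 2, 4, 3): (-4) + 22 + 6 + 21 = 45
σ = (1, 3, 2, 4): (-4) + 27 + 9 + 22 = 54
σ = (1, 3, 4, 2): (-4) + 27 + 6 + 25 = 54
σ = (1, 4, 2, 3): (-4) + 0 + 9 + 21 = 26
σ = (1, 4, 3, 2): (-4) + 0 + 29 + 25 = 50
σ = (2, 1, 3, 4): 20 + 5 + 29 + 22 = 76
σ = (2, 1, 4, 3): 20 + 5 + 6 + 21 = 52
σ = (2, 3, 1, 4): 20 + 27 + 21 + 22 = 90
σ = (2, 3, 4, 1): 20 + 27 + 6 + 13 = 66
σ = (2, 4, 1, 3): 20 + 0 + 21 + 21 = 62
σ = (2, 4, 3, 1): 20 + 0 + 29 + 13 = 62
σ = (3, 1, 2, 4): 21 + 5 + 9 + 22 = 57
σ = (3, 1, 4, 2): 21 + 5 + 6 + 25 = 57
σ = (3, 2, 1, 4): 21 + 22 + 21 + 22 = 86
σ = (3, 2, 4, 1): 21 + 22 + 6 + 13 = 62
σ = (3, 4, 1, 2): 21 + 0 + 21 + 25 = 67
σ = (3, 4, 2, 1): 21 + 0 + 9 + 13 = 43
σ = (4, 1, 2, 3): (-9) + 5 + 9 + 21 = 26
σ = (4, 1, 3, 2): (-9) + 5 + 29 + 25 = 50
σ = (4, 2, 1, 3): (-9) + 22 + 21 + 21 = 55
σ = (4, 2, 3, 1): (-9) + 22 + 29 + 13 = 55
σ = (4, 3, 1, 2): (-9) + 27 + 21 + 25 = 64
σ = (4, 3, 2, 1): (-9) + 27 + 9 + 13 = 40
Optimal value attained by: σ = (1, 4, 2, 3).
Answer: det⊕(A) = 26; verdict: SINGULAR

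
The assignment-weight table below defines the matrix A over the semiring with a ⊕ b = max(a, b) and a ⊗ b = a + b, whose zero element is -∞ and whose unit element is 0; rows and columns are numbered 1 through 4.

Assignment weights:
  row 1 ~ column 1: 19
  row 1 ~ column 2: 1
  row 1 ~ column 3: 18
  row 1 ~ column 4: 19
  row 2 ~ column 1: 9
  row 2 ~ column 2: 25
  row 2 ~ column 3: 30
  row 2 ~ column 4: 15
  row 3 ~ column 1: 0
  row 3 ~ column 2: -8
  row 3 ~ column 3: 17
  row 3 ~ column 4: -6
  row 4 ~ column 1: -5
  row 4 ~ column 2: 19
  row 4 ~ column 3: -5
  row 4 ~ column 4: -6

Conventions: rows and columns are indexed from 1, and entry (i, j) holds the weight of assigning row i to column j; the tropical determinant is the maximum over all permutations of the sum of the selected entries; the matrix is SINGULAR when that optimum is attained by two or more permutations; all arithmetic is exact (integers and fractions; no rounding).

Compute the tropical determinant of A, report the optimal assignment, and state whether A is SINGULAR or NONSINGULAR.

σ = (1, 2, 3, 4): 19 + 25 + 17 + (-6) = 55
σ = (1, 2, 4, 3): 19 + 25 + (-6) + (-5) = 33
σ = (1, 3, 2, 4): 19 + 30 + (-8) + (-6) = 35
σ = (1, 3, 4, 2): 19 + 30 + (-6) + 19 = 62
σ = (1, 4, 2, 3): 19 + 15 + (-8) + (-5) = 21
σ = (1, 4, 3, 2): 19 + 15 + 17 + 19 = 70
σ = (2, 1, 3, 4): 1 + 9 + 17 + (-6) = 21
σ = (2, 1, 4, 3): 1 + 9 + (-6) + (-5) = -1
σ = (2, 3, 1, 4): 1 + 30 + 0 + (-6) = 25
σ = (2, 3, 4, 1): 1 + 30 + (-6) + (-5) = 20
σ = (2, 4, 1, 3): 1 + 15 + 0 + (-5) = 11
σ = (2, 4, 3, 1): 1 + 15 + 17 + (-5) = 28
σ = (3, 1, 2, 4): 18 + 9 + (-8) + (-6) = 13
σ = (3, 1, 4, 2): 18 + 9 + (-6) + 19 = 40
σ = (3, 2, 1, 4): 18 + 25 + 0 + (-6) = 37
σ = (3, 2, 4, 1): 18 + 25 + (-6) + (-5) = 32
σ = (3, 4, 1, 2): 18 + 15 + 0 + 19 = 52
σ = (3, 4, 2, 1): 18 + 15 + (-8) + (-5) = 20
σ = (4, 1, 2, 3): 19 + 9 + (-8) + (-5) = 15
σ = (4, 1, 3, 2): 19 + 9 + 17 + 19 = 64
σ = (4, 2, 1, 3): 19 + 25 + 0 + (-5) = 39
σ = (4, 2, 3, 1): 19 + 25 + 17 + (-5) = 56
σ = (4, 3, 1, 2): 19 + 30 + 0 + 19 = 68
σ = (4, 3, 2, 1): 19 + 30 + (-8) + (-5) = 36
Optimal value attained by: σ = (1, 4, 3, 2).
Answer: det⊕(A) = 70; verdict: NONSINGULAR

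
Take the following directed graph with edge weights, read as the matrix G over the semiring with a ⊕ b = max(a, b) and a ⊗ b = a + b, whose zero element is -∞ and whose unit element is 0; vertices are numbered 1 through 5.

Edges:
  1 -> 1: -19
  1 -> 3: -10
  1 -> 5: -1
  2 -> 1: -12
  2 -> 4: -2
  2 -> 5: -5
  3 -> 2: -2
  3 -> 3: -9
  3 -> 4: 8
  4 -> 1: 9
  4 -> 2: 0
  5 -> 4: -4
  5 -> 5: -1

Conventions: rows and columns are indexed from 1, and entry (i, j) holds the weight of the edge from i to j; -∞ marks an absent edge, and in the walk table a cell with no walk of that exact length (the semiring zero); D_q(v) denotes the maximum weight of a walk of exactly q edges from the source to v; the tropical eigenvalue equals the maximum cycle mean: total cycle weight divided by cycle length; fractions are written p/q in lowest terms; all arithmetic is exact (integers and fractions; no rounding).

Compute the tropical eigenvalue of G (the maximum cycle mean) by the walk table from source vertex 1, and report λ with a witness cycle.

q=0: [0, -∞, -∞, -∞, -∞]
q=1: [-19, -∞, -10, -∞, -1]
q=2: [-38, -12, -19, -2, -2]
q=3: [7, -2, -28, -6, -3]
q=4: [3, -6, -3, -4, 6]
q=5: [5, -4, -7, 5, 5]
Optimal cycle mean attained by: cycle 1->3->4->1, total (-10) + 8 + 9, length 3.
Answer: λ = 7/3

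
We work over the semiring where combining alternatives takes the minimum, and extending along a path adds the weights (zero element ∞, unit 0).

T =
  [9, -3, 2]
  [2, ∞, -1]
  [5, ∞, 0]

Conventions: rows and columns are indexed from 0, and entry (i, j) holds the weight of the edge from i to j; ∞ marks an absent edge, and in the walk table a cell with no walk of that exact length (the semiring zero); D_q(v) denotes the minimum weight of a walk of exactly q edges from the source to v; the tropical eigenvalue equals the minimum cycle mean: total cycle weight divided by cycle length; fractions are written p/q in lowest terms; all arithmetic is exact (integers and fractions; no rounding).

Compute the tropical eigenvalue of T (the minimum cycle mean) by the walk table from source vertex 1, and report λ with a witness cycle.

q=0: [∞, 0, ∞]
q=1: [2, ∞, -1]
q=2: [4, -1, -1]
q=3: [1, 1, -2]
Optimal cycle mean attained by: cycle 0->1->0, total (-3) + 2, length 2.
Answer: λ = -1/2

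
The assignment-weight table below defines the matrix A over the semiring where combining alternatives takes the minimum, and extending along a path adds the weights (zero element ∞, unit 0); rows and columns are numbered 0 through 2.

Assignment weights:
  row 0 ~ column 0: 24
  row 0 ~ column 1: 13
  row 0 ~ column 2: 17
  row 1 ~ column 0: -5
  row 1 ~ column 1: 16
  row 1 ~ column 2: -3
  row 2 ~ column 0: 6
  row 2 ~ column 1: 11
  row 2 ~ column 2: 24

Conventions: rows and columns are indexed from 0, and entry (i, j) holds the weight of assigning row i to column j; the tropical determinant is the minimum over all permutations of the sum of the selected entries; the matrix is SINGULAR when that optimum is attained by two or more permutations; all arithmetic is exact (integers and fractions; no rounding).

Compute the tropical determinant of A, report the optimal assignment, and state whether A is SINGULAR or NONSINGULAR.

σ = (0, 1, 2): 24 + 16 + 24 = 64
σ = (0, 2, 1): 24 + (-3) + 11 = 32
σ = (1, 0, 2): 13 + (-5) + 24 = 32
σ = (1, 2, 0): 13 + (-3) + 6 = 16
σ = (2, 0, 1): 17 + (-5) + 11 = 23
σ = (2, 1, 0): 17 + 16 + 6 = 39
Optimal value attained by: σ = (1, 2, 0).
Answer: det⊕(A) = 16; verdict: NONSINGULAR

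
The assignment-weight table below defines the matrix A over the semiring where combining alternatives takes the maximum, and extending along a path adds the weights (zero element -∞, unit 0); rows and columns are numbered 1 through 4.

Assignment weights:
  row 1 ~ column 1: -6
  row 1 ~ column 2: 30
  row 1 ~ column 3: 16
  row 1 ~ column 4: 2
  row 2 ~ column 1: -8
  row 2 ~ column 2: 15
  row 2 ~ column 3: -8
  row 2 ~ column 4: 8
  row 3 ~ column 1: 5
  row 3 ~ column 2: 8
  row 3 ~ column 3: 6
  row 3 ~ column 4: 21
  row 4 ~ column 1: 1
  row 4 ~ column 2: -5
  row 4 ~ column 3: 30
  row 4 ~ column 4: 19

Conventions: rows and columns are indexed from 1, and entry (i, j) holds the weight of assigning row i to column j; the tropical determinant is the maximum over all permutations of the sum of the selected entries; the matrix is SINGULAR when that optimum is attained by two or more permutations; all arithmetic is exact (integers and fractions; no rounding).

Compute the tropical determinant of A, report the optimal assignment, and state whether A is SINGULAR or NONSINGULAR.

σ = (1, 2, 3, 4): (-6) + 15 + 6 + 19 = 34
σ = (1, 2, 4, 3): (-6) + 15 + 21 + 30 = 60
σ = (1, 3, 2, 4): (-6) + (-8) + 8 + 19 = 13
σ = (1, 3, 4, 2): (-6) + (-8) + 21 + (-5) = 2
σ = (1, 4, 2, 3): (-6) + 8 + 8 + 30 = 40
σ = (1, 4, 3, 2): (-6) + 8 + 6 + (-5) = 3
σ = (2, 1, 3, 4): 30 + (-8) + 6 + 19 = 47
σ = (2, 1, 4, 3): 30 + (-8) + 21 + 30 = 73
σ = (2, 3, 1, 4): 30 + (-8) + 5 + 19 = 46
σ = (2, 3, 4, 1): 30 + (-8) + 21 + 1 = 44
σ = (2, 4, 1, 3): 30 + 8 + 5 + 30 = 73
σ = (2, 4, 3, 1): 30 + 8 + 6 + 1 = 45
σ = (3, 1, 2, 4): 16 + (-8) + 8 + 19 = 35
σ = (3, 1, 4, 2): 16 + (-8) + 21 + (-5) = 24
σ = (3, 2, 1, 4): 16 + 15 + 5 + 19 = 55
σ = (3, 2, 4, 1): 16 + 15 + 21 + 1 = 53
σ = (3, 4, 1, 2): 16 + 8 + 5 + (-5) = 24
σ = (3, 4, 2, 1): 16 + 8 + 8 + 1 = 33
σ = (4, 1, 2, 3): 2 + (-8) + 8 + 30 = 32
σ = (4, 1, 3, 2): 2 + (-8) + 6 + (-5) = -5
σ = (4, 2, 1, 3): 2 + 15 + 5 + 30 = 52
σ = (4, 2, 3, 1): 2 + 15 + 6 + 1 = 24
σ = (4, 3, 1, 2): 2 + (-8) + 5 + (-5) = -6
σ = (4, 3, 2, 1): 2 + (-8) + 8 + 1 = 3
Optimal value attained by: σ = (2, 1, 4, 3).
Answer: det⊕(A) = 73; verdict: SINGULAR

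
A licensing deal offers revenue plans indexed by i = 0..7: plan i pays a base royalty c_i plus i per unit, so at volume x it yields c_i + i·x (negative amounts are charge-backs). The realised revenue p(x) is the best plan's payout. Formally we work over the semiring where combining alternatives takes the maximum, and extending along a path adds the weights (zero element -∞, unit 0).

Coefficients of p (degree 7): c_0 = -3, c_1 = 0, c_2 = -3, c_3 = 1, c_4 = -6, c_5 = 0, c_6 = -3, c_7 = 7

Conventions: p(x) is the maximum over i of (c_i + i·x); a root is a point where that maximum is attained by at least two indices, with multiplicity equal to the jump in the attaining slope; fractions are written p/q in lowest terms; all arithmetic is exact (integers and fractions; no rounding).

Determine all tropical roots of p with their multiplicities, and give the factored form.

hull edge (i=0, c=-3) to (i=1, c=0): slope 3, span 1
hull edge (i=1, c=0) to (i=7, c=7): slope 7/6, span 6
Factored form: p(x) = 7 ⊗ (x ⊕ (-3)) ⊗ (x ⊕ (-7/6)) ⊗ (x ⊕ (-7/6)) ⊗ (x ⊕ (-7/6)) ⊗ (x ⊕ (-7/6)) ⊗ (x ⊕ (-7/6)) ⊗ (x ⊕ (-7/6))
Answer: roots = -3 (mult 1), -7/6 (mult 6)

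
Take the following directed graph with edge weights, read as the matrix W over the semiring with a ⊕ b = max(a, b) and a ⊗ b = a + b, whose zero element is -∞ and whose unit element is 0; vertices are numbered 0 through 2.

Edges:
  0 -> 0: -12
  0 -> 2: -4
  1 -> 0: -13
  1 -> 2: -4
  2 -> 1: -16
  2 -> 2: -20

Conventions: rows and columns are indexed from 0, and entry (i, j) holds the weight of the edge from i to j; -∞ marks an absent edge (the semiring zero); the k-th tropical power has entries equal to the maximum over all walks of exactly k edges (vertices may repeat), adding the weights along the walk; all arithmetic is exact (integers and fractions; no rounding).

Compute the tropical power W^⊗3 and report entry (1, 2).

W^⊗2:
  [-24, -20, -16]
  [-25, -20, -17]
  [-29, -36, -20]
W^⊗3:
  [-33, -32, -24]
  [-33, -33, -24]
  [-41, -36, -33]
Key observation: the optimum is the walk 1->2->1->2, with weight (-4) + (-16) + (-4) = -24.
Optimal value attained by: walk 1->2->1->2.
Answer: (W^⊗3)[1][2] = -24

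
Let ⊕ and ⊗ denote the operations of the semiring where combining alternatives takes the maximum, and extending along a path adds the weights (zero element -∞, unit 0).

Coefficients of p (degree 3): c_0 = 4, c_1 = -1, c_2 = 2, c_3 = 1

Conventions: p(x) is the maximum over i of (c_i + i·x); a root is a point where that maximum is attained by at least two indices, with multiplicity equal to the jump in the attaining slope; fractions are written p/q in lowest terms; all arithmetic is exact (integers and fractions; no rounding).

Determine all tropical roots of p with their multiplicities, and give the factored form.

hull edge (i=0, c=4) to (i=3, c=1): slope -1, span 3
Factored form: p(x) = 1 ⊗ (x ⊕ 1) ⊗ (x ⊕ 1) ⊗ (x ⊕ 1)
Answer: roots = 1 (mult 3)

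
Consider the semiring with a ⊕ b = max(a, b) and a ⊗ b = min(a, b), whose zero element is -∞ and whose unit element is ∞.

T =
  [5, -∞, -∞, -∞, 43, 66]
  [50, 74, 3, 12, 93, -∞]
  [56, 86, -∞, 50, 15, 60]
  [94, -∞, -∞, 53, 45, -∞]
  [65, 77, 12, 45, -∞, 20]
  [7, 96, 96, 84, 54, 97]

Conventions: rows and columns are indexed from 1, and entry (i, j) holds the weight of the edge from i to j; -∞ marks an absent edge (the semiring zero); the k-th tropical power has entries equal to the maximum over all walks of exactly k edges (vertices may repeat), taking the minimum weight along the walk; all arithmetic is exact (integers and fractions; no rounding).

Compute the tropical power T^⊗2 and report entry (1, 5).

T^⊗2:
  [43, 66, 66, 66, 54, 66]
  [65, 77, 12, 45, 74, 50]
  [50, 74, 60, 60, 86, 60]
  [53, 45, 12, 53, 45, 66]
  [50, 74, 20, 45, 77, 65]
  [84, 96, 96, 84, 93, 97]
Key observation: the optimum is the walk 1->6->5, with weight 66 min 54 = 54.
Optimal value attained by: walk 1->6->5.
Answer: (T^⊗2)[1][5] = 54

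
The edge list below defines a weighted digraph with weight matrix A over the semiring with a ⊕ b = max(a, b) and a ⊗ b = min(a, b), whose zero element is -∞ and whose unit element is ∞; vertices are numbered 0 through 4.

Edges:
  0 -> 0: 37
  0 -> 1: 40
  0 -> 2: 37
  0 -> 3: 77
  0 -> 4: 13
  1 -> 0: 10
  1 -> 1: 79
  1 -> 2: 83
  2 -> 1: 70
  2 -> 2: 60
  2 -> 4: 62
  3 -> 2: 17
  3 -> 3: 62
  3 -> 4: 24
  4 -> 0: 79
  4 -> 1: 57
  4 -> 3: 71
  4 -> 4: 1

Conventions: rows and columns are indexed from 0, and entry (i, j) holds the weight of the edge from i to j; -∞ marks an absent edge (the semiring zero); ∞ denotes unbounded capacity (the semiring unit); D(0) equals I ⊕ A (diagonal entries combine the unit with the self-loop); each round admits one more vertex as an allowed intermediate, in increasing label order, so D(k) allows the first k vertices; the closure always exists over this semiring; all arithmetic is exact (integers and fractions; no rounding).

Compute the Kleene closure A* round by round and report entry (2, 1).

D(0):
  [∞, 40, 37, 77, 13]
  [10, ∞, 83, -∞, -∞]
  [-∞, 70, ∞, -∞, 62]
  [-∞, -∞, 17, ∞, 24]
  [79, 57, -∞, 71, ∞]
D(1):
  [∞, 40, 37, 77, 13]
  [10, ∞, 83, 10, 10]
  [-∞, 70, ∞, -∞, 62]
  [-∞, -∞, 17, ∞, 24]
  [79, 57, 37, 77, ∞]
D(2):
  [∞, 40, 40, 77, 13]
  [10, ∞, 83, 10, 10]
  [10, 70, ∞, 10, 62]
  [-∞, -∞, 17, ∞, 24]
  [79, 57, 57, 77, ∞]
D(3):
  [∞, 40, 40, 77, 40]
  [10, ∞, 83, 10, 62]
  [10, 70, ∞, 10, 62]
  [10, 17, 17, ∞, 24]
  [79, 57, 57, 77, ∞]
D(4):
  [∞, 40, 40, 77, 40]
  [10, ∞, 83, 10, 62]
  [10, 70, ∞, 10, 62]
  [10, 17, 17, ∞, 24]
  [79, 57, 57, 77, ∞]
D(5):
  [∞, 40, 40, 77, 40]
  [62, ∞, 83, 62, 62]
  [62, 70, ∞, 62, 62]
  [24, 24, 24, ∞, 24]
  [79, 57, 57, 77, ∞]
Answer: A*[2][1] = 70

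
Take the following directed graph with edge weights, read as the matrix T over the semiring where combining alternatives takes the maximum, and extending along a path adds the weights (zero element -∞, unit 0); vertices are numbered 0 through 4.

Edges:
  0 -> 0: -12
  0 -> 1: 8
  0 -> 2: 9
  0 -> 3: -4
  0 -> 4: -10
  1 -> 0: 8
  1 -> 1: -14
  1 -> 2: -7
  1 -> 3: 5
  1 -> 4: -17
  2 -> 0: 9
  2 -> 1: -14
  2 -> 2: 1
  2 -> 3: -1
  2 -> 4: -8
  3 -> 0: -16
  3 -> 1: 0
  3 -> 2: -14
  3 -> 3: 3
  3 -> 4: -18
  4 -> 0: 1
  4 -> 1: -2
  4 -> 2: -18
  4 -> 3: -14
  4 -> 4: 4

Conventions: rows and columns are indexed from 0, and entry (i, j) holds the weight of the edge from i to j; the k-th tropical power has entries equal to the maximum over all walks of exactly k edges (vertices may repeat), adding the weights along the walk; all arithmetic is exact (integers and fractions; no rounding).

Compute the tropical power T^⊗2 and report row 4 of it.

T^⊗2:
  [18, -4, 10, 13, 1]
  [2, 16, 17, 8, -2]
  [10, 17, 18, 5, -1]
  [8, 3, -7, 6, -14]
  [6, 9, 10, 3, 8]
Answer: row 4 of T^⊗2 = [6, 9, 10, 3, 8]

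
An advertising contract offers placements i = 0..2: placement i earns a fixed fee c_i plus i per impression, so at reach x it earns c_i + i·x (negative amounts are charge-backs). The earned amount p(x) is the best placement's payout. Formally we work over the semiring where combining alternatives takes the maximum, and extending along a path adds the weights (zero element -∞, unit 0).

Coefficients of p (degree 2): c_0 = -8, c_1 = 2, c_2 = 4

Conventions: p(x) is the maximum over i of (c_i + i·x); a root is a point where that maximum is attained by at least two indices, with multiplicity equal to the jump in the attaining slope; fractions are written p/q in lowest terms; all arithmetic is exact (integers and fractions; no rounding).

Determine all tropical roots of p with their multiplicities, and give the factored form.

hull edge (i=0, c=-8) to (i=1, c=2): slope 10, span 1
hull edge (i=1, c=2) to (i=2, c=4): slope 2, span 1
Factored form: p(x) = 4 ⊗ (x ⊕ (-10)) ⊗ (x ⊕ (-2))
Answer: roots = -10 (mult 1), -2 (mult 1)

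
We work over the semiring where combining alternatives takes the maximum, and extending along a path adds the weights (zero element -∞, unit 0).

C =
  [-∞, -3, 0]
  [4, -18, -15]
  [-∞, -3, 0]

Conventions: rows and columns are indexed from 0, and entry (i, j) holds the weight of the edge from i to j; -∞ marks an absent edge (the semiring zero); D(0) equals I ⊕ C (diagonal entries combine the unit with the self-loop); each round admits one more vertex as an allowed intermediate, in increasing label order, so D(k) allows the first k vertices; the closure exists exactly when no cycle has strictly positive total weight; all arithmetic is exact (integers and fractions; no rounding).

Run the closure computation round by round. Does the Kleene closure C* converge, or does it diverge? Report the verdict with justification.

D(0):
  [0, -3, 0]
  [4, 0, -15]
  [-∞, -3, 0]
Detection: at round 1, diagonal entry (1, 1) turns strictly positive.
Key observation: the cycle 1->0->1 has total weight 4 + (-3), which is strictly positive.
Answer: DIVERGES — positive cycle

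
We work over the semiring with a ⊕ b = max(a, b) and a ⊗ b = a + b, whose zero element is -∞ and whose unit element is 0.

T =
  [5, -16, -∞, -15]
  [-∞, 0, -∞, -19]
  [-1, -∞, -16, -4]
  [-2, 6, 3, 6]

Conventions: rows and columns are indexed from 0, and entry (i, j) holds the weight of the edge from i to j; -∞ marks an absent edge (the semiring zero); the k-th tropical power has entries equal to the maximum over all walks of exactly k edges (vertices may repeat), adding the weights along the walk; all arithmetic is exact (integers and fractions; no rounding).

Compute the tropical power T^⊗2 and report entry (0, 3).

T^⊗2:
  [10, -9, -12, -9]
  [-21, 0, -16, -13]
  [4, 2, -1, 2]
  [4, 12, 9, 12]
Key observation: the optimum is the walk 0->3->3, with weight (-15) + 6 = -9.
Optimal value attained by: walk 0->3->3.
Answer: (T^⊗2)[0][3] = -9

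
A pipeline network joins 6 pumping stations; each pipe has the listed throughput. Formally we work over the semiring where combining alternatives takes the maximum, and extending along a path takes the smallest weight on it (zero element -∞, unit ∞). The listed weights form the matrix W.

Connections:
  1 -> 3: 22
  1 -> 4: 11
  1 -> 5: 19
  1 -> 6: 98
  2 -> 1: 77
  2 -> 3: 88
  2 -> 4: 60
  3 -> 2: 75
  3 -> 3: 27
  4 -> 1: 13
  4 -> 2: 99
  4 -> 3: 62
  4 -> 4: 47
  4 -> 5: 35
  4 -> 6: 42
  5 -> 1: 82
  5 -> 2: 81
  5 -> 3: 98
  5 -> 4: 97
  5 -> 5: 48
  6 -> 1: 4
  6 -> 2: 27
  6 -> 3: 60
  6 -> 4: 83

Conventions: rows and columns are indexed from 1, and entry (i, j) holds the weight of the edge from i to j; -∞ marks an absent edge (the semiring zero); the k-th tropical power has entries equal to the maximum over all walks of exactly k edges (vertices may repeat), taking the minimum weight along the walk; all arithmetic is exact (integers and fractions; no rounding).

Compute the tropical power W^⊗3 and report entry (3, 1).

W^⊗2:
  [19, 27, 60, 83, 19, 11]
  [13, 75, 60, 47, 35, 77]
  [75, 27, 75, 60, -∞, -∞]
  [77, 62, 88, 60, 35, 42]
  [77, 97, 81, 60, 48, 82]
  [27, 83, 62, 47, 35, 42]
W^⊗3:
  [27, 83, 62, 47, 35, 42]
  [75, 60, 75, 77, 35, 42]
  [27, 75, 60, 47, 35, 75]
  [62, 75, 62, 60, 35, 77]
  [77, 75, 88, 82, 48, 77]
  [77, 62, 83, 60, 35, 42]
Key observation: the optimum is the walk 3->3->2->1, with weight 27 min 75 min 77 = 27.
Optimal value attained by: walk 3->3->2->1.
Answer: (W^⊗3)[3][1] = 27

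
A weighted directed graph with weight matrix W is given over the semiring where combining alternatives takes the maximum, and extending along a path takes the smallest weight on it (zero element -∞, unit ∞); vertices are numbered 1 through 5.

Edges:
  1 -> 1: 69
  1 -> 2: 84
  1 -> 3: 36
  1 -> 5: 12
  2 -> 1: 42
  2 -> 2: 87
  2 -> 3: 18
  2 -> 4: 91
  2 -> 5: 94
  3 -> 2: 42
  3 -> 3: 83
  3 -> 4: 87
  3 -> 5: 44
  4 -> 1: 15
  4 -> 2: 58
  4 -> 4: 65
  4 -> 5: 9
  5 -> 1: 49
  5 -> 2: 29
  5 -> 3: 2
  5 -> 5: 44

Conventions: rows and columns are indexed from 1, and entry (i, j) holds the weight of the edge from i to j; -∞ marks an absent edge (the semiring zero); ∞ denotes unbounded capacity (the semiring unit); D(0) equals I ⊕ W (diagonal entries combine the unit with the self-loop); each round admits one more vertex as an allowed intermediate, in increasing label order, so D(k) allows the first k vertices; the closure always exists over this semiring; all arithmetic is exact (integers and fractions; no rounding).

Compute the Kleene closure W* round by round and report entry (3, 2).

D(0):
  [∞, 84, 36, -∞, 12]
  [42, ∞, 18, 91, 94]
  [-∞, 42, ∞, 87, 44]
  [15, 58, -∞, ∞, 9]
  [49, 29, 2, -∞, ∞]
D(1):
  [∞, 84, 36, -∞, 12]
  [42, ∞, 36, 91, 94]
  [-∞, 42, ∞, 87, 44]
  [15, 58, 15, ∞, 12]
  [49, 49, 36, -∞, ∞]
D(2):
  [∞, 84, 36, 84, 84]
  [42, ∞, 36, 91, 94]
  [42, 42, ∞, 87, 44]
  [42, 58, 36, ∞, 58]
  [49, 49, 36, 49, ∞]
D(3):
  [∞, 84, 36, 84, 84]
  [42, ∞, 36, 91, 94]
  [42, 42, ∞, 87, 44]
  [42, 58, 36, ∞, 58]
  [49, 49, 36, 49, ∞]
D(4):
  [∞, 84, 36, 84, 84]
  [42, ∞, 36, 91, 94]
  [42, 58, ∞, 87, 58]
  [42, 58, 36, ∞, 58]
  [49, 49, 36, 49, ∞]
D(5):
  [∞, 84, 36, 84, 84]
  [49, ∞, 36, 91, 94]
  [49, 58, ∞, 87, 58]
  [49, 58, 36, ∞, 58]
  [49, 49, 36, 49, ∞]
Answer: W*[3][2] = 58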